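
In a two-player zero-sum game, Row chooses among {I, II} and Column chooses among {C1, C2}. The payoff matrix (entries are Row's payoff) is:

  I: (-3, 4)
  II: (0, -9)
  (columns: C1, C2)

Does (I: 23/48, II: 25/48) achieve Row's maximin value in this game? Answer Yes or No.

No

Against C1 this mix gives (23/48)·(-3) + (25/48)·0 = -23/16.
Against C2 this mix gives (23/48)·4 + (25/48)·(-9) = -133/48.
Column will play C2, holding Row to -133/48. Shifting weight toward the row that does better against C2 would raise this floor (the equalizing mix achieves -27/16 against both C2 and C1), so the proposed strategy is not optimal.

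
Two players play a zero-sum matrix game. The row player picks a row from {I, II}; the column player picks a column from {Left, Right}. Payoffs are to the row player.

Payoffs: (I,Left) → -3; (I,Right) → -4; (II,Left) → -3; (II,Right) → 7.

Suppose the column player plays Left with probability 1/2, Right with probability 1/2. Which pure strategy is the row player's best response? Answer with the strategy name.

Expected payoff of I: (1/2)·(-3) + (1/2)·(-4) = -7/2.
Expected payoff of II: (1/2)·(-3) + (1/2)·7 = 2.
The largest is 2, so the row player's best response is II.

II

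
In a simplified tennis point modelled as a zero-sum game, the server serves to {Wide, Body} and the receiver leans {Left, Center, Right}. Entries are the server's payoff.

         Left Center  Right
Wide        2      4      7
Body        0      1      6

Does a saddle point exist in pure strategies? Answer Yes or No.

Row minima: Wide → 2, Body → 0; maximin = 2.
Column maxima: Left → 2, Center → 4, Right → 7; minimax = 2.
maximin = minimax = 2, so a saddle point exists.

Yes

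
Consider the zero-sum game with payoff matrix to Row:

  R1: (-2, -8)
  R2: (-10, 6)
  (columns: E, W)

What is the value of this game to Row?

-46/11

Row minima: R1 → -8, R2 → -10; maximin = -8.
Column maxima: E → -2, W → 6; minimax = -2.
-8 ≠ -2, so there is no saddle point; optimal play is mixed.
Let Row play R1 with probability p. Expected payoff against E: (-2)p + (-10)(1−p) = 8p − 10; against W: (-8)p + 6(1−p) = −14p + 6.
Setting these equal: 8p − 10 = −14p + 6 ⇒ 22p = 16 ⇒ p = 8/11, and the value is (8)·(8/11) − 10 = -46/11.
For Column: with q = P(E), equating R1's and R2's payoffs gives 6q − 8 = −16q + 6 ⇒ q = 7/11.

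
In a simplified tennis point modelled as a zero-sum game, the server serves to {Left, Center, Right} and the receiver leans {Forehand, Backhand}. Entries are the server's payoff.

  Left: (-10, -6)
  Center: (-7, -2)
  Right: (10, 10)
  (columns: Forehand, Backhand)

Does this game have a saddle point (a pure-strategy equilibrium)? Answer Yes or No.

Row minima: Left → -10, Center → -7, Right → 10; maximin = 10.
Column maxima: Forehand → 10, Backhand → 10; minimax = 10.
maximin = minimax = 10, so a saddle point exists.

Yes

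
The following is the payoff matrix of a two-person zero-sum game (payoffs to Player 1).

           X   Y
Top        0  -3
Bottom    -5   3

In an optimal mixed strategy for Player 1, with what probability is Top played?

8/11

Row minima: Top → -3, Bottom → -5; maximin = -3.
Column maxima: X → 0, Y → 3; minimax = 0.
-3 ≠ 0, so there is no saddle point; optimal play is mixed.
Let Player 1 play Top with probability p. Expected payoff against X: 0p + (-5)(1−p) = 5p − 5; against Y: (-3)p + 3(1−p) = −6p + 3.
Setting these equal: 5p − 5 = −6p + 3 ⇒ 11p = 8 ⇒ p = 8/11, and the value is (5)·(8/11) − 5 = -15/11.
For Player 2: with q = P(X), equating Top's and Bottom's payoffs gives 3q − 3 = −8q + 3 ⇒ q = 6/11.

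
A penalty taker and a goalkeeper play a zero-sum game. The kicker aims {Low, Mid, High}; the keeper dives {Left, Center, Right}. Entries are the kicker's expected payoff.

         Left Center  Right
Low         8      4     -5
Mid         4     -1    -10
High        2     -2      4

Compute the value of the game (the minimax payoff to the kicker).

2/5

Row minima: Low → -5, Mid → -10, High → -2; maximin = -2.
Column maxima: Left → 8, Center → 4, Right → 4; minimax = 4.
-2 ≠ 4, so there is no saddle point; optimal play is mixed.
Mid is strictly dominated by Low, so the kicker never plays it.
Left is strictly dominated by Center (it gives the kicker strictly more in every row), so the keeper never plays it.
On the remaining 2×2 (Low, High vs Center, Right):
Let the kicker play Low with probability p. Expected payoff against Center: 4p + (-2)(1−p) = 6p − 2; against Right: (-5)p + 4(1−p) = −9p + 4.
Setting these equal: 6p − 2 = −9p + 4 ⇒ 15p = 6 ⇒ p = 2/5, and the value is (6)·(2/5) − 2 = 2/5.
For the keeper: with q = P(Center), equating Low's and High's payoffs gives 9q − 5 = −6q + 4 ⇒ q = 3/5.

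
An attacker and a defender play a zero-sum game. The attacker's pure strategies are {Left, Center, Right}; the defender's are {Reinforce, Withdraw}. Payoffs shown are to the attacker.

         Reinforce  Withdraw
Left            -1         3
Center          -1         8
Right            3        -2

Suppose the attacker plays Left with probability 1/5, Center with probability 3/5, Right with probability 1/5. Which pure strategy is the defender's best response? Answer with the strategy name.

Reinforce

If the defender plays Reinforce, the attacker's expected payoff is (1/5)·(-1) + (3/5)·(-1) + (1/5)·3 = -1/5.
If the defender plays Withdraw, the attacker's expected payoff is (1/5)·3 + (3/5)·8 + (1/5)·(-2) = 5.
The defender minimizes the attacker's payoff; the smallest is -1/5, so the best response is Reinforce.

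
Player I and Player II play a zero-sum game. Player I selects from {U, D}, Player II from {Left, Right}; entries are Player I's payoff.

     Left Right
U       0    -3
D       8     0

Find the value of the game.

Row minima: U → -3, D → 0; maximin = 0.
Column maxima: Left → 8, Right → 0; minimax = 0.
Since maximin = minimax = 0, there is a saddle point and the value is 0.

0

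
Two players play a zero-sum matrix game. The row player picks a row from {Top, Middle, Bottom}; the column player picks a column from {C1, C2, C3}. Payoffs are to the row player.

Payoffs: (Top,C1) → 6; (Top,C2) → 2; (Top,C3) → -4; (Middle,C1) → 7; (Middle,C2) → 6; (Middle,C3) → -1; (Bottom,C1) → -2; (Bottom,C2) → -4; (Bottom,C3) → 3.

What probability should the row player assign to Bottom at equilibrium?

1/2

Row minima: Top → -4, Middle → -1, Bottom → -4; maximin = -1.
Column maxima: C1 → 7, C2 → 6, C3 → 3; minimax = 3.
-1 ≠ 3, so there is no saddle point; optimal play is mixed.
Top is strictly dominated by Middle, so the row player never plays it.
C1 is strictly dominated by C2 (it gives the row player strictly more in every row), so the column player never plays it.
On the remaining 2×2 (Middle, Bottom vs C2, C3):
Let the row player play Middle with probability p. Expected payoff against C2: 6p + (-4)(1−p) = 10p − 4; against C3: (-1)p + 3(1−p) = −4p + 3.
Setting these equal: 10p − 4 = −4p + 3 ⇒ 14p = 7 ⇒ p = 1/2, and the value is (10)·(1/2) − 4 = 1.
For the column player: with q = P(C2), equating Middle's and Bottom's payoffs gives 7q − 1 = −7q + 3 ⇒ q = 2/7.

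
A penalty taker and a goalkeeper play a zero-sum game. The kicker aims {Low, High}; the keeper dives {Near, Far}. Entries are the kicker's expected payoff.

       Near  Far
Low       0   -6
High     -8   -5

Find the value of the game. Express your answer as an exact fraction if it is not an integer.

-16/3

Row minima: Low → -6, High → -8; maximin = -6.
Column maxima: Near → 0, Far → -5; minimax = -5.
-6 ≠ -5, so there is no saddle point; optimal play is mixed.
Let the kicker play Low with probability p. Expected payoff against Near: 0p + (-8)(1−p) = 8p − 8; against Far: (-6)p + (-5)(1−p) = −p − 5.
Setting these equal: 8p − 8 = −p − 5 ⇒ 9p = 3 ⇒ p = 1/3, and the value is (8)·(1/3) − 8 = -16/3.
For the keeper: with q = P(Near), equating Low's and High's payoffs gives 6q − 6 = −3q − 5 ⇒ q = 1/9.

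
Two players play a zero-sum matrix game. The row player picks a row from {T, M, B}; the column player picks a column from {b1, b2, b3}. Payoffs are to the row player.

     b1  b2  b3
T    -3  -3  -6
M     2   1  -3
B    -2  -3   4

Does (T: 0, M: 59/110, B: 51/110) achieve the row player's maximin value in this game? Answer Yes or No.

No

Against b1 this mix gives (59/110)·2 + (51/110)·(-2) = 8/55.
Against b2 this mix gives (59/110)·1 + (51/110)·(-3) = -47/55.
Against b3 this mix gives (59/110)·(-3) + (51/110)·4 = 27/110.
The column player will play b2, holding the row player to -47/55. Shifting weight toward the row that does better against b2 would raise this floor (the equalizing mix achieves -5/11 against both b2 and b3), so the proposed strategy is not optimal.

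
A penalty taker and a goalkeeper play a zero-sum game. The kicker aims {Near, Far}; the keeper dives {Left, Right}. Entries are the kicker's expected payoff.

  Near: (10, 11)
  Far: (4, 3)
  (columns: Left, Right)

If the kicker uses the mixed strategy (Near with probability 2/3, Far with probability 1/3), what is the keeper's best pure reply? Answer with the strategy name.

Left

If the keeper plays Left, the kicker's expected payoff is (2/3)·10 + (1/3)·4 = 8.
If the keeper plays Right, the kicker's expected payoff is (2/3)·11 + (1/3)·3 = 25/3.
The keeper minimizes the kicker's payoff; the smallest is 8, so the best response is Left.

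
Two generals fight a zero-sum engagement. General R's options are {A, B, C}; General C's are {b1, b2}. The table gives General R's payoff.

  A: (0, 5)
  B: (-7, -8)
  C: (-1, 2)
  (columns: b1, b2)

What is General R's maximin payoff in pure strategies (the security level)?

0

Row minima: A → 0, B → -8, C → -1.
The best of these is 0.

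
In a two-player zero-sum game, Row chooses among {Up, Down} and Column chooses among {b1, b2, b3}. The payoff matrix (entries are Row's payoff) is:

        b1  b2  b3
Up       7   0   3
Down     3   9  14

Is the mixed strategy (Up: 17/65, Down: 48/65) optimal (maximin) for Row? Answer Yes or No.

No

Against b1 this mix gives (17/65)·7 + (48/65)·3 = 263/65.
Against b2 this mix gives (17/65)·0 + (48/65)·9 = 432/65.
Against b3 this mix gives (17/65)·3 + (48/65)·14 = 723/65.
Column will play b1, holding Row to 263/65. Shifting weight toward the row that does better against b1 would raise this floor (the equalizing mix achieves 63/13 against both b1 and b2), so the proposed strategy is not optimal.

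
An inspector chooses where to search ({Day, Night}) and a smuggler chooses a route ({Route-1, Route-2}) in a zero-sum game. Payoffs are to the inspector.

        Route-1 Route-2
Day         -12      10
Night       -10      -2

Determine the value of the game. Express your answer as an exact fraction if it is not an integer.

-10

Row minima: Day → -12, Night → -10; maximin = -10.
Column maxima: Route-1 → -10, Route-2 → 10; minimax = -10.
Since maximin = minimax = -10, there is a saddle point and the value is -10.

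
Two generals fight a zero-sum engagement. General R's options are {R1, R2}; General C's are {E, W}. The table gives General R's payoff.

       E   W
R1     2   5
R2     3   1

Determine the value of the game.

13/5

Row minima: R1 → 2, R2 → 1; maximin = 2.
Column maxima: E → 3, W → 5; minimax = 3.
2 ≠ 3, so there is no saddle point; optimal play is mixed.
Let General R play R1 with probability p. Expected payoff against E: 2p + 3(1−p) = −p + 3; against W: 5p + 1(1−p) = 4p + 1.
Setting these equal: −p + 3 = 4p + 1 ⇒ −5p = -2 ⇒ p = 2/5, and the value is (-1)·(2/5) + 3 = 13/5.
For General C: with q = P(E), equating R1's and R2's payoffs gives −3q + 5 = 2q + 1 ⇒ q = 4/5.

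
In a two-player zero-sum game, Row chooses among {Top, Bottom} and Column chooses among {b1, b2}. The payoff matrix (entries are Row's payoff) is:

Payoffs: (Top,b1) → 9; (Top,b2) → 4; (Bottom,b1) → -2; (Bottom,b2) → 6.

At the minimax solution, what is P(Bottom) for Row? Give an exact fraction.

Row minima: Top → 4, Bottom → -2; maximin = 4.
Column maxima: b1 → 9, b2 → 6; minimax = 6.
4 ≠ 6, so there is no saddle point; optimal play is mixed.
Let Row play Top with probability p. Expected payoff against b1: 9p + (-2)(1−p) = 11p − 2; against b2: 4p + 6(1−p) = −2p + 6.
Setting these equal: 11p − 2 = −2p + 6 ⇒ 13p = 8 ⇒ p = 8/13, and the value is (11)·(8/13) − 2 = 62/13.
For Column: with q = P(b1), equating Top's and Bottom's payoffs gives 5q + 4 = −8q + 6 ⇒ q = 2/13.

5/13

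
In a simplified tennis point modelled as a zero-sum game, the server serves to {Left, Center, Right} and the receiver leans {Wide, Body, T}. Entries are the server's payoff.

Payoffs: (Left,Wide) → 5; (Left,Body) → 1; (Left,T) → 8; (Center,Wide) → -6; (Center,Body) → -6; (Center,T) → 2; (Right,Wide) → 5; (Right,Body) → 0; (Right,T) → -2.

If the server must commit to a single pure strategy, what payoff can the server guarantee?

Row minima: Left → 1, Center → -6, Right → -2.
The best of these is 1.

1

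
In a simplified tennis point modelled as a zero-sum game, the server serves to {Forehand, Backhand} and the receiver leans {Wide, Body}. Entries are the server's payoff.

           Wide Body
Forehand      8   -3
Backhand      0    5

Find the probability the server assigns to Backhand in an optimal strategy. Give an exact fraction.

Row minima: Forehand → -3, Backhand → 0; maximin = 0.
Column maxima: Wide → 8, Body → 5; minimax = 5.
0 ≠ 5, so there is no saddle point; optimal play is mixed.
Let the server play Forehand with probability p. Expected payoff against Wide: 8p + 0(1−p) = 8p; against Body: (-3)p + 5(1−p) = −8p + 5.
Setting these equal: 8p = −8p + 5 ⇒ 16p = 5 ⇒ p = 5/16, and the value is (8)·(5/16) = 5/2.
For the receiver: with q = P(Wide), equating Forehand's and Backhand's payoffs gives 11q − 3 = −5q + 5 ⇒ q = 1/2.

11/16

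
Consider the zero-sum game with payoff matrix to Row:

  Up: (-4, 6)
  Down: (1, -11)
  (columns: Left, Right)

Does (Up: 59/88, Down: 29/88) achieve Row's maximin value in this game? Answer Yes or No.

No

Against Left this mix gives (59/88)·(-4) + (29/88)·1 = -207/88.
Against Right this mix gives (59/88)·6 + (29/88)·(-11) = 35/88.
Column will play Left, holding Row to -207/88. Shifting weight toward the row that does better against Left would raise this floor (the equalizing mix achieves -19/11 against both Left and Right), so the proposed strategy is not optimal.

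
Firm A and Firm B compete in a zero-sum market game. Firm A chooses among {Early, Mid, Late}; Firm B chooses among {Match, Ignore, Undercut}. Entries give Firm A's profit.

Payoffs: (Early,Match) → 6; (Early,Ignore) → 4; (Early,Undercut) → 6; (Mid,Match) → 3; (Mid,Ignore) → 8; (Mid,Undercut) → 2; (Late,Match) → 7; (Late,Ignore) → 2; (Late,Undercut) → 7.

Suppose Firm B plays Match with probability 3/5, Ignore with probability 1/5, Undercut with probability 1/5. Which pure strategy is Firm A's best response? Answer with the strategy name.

Late

Expected payoff of Early: (3/5)·6 + (1/5)·4 + (1/5)·6 = 28/5.
Expected payoff of Mid: (3/5)·3 + (1/5)·8 + (1/5)·2 = 19/5.
Expected payoff of Late: (3/5)·7 + (1/5)·2 + (1/5)·7 = 6.
The largest is 6, so Firm A's best response is Late.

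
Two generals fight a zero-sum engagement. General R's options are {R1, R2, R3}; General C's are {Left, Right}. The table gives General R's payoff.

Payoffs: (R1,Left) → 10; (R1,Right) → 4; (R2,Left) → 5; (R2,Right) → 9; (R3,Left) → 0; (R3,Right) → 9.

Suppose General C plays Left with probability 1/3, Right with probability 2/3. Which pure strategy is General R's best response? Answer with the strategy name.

Expected payoff of R1: (1/3)·10 + (2/3)·4 = 6.
Expected payoff of R2: (1/3)·5 + (2/3)·9 = 23/3.
Expected payoff of R3: (1/3)·0 + (2/3)·9 = 6.
The largest is 23/3, so General R's best response is R2.

R2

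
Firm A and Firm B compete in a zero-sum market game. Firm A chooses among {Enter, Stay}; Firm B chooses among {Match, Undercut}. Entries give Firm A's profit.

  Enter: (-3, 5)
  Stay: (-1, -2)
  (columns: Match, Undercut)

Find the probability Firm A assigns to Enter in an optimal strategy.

1/9

Row minima: Enter → -3, Stay → -2; maximin = -2.
Column maxima: Match → -1, Undercut → 5; minimax = -1.
-2 ≠ -1, so there is no saddle point; optimal play is mixed.
Let Firm A play Enter with probability p. Expected payoff against Match: (-3)p + (-1)(1−p) = −2p − 1; against Undercut: 5p + (-2)(1−p) = 7p − 2.
Setting these equal: −2p − 1 = 7p − 2 ⇒ −9p = -1 ⇒ p = 1/9, and the value is (-2)·(1/9) − 1 = -11/9.
For Firm B: with q = P(Match), equating Enter's and Stay's payoffs gives −8q + 5 = q − 2 ⇒ q = 7/9.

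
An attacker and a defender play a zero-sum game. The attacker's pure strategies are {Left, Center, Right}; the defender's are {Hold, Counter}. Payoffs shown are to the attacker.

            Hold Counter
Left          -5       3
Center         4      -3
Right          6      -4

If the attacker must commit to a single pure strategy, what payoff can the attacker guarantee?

Row minima: Left → -5, Center → -3, Right → -4.
The best of these is -3.

-3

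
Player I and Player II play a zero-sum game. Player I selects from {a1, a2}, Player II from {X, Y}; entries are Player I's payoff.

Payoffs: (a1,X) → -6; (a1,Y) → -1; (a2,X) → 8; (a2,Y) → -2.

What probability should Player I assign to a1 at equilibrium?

Row minima: a1 → -6, a2 → -2; maximin = -2.
Column maxima: X → 8, Y → -1; minimax = -1.
-2 ≠ -1, so there is no saddle point; optimal play is mixed.
Let Player I play a1 with probability p. Expected payoff against X: (-6)p + 8(1−p) = −14p + 8; against Y: (-1)p + (-2)(1−p) = p − 2.
Setting these equal: −14p + 8 = p − 2 ⇒ −15p = -10 ⇒ p = 2/3, and the value is (-14)·(2/3) + 8 = -4/3.
For Player II: with q = P(X), equating a1's and a2's payoffs gives −5q − 1 = 10q − 2 ⇒ q = 1/15.

2/3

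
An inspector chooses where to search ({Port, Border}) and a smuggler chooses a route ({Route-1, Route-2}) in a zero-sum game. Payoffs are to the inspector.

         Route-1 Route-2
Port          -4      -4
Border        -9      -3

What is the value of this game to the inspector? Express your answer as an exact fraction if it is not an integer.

-4

Row minima: Port → -4, Border → -9; maximin = -4.
Column maxima: Route-1 → -4, Route-2 → -3; minimax = -4.
Since maximin = minimax = -4, there is a saddle point and the value is -4.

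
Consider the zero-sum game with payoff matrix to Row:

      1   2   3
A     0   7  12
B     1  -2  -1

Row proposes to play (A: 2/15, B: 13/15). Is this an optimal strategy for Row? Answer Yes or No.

No

Against 1 this mix gives (2/15)·0 + (13/15)·1 = 13/15.
Against 2 this mix gives (2/15)·7 + (13/15)·(-2) = -4/5.
Against 3 this mix gives (2/15)·12 + (13/15)·(-1) = 11/15.
Column will play 2, holding Row to -4/5. Shifting weight toward the row that does better against 2 would raise this floor (the equalizing mix achieves 7/10 against both 2 and 1), so the proposed strategy is not optimal.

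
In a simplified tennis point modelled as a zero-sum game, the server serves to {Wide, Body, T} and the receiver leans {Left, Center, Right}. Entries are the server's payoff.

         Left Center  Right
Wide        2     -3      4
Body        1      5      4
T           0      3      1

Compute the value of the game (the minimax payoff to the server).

13/9

Row minima: Wide → -3, Body → 1, T → 0; maximin = 1.
Column maxima: Left → 2, Center → 5, Right → 4; minimax = 2.
1 ≠ 2, so there is no saddle point; optimal play is mixed.
T is strictly dominated by Body, so the server never plays it.
Right is strictly dominated by Left (it gives the server strictly more in every row), so the receiver never plays it.
On the remaining 2×2 (Wide, Body vs Left, Center):
Let the server play Wide with probability p. Expected payoff against Left: 2p + 1(1−p) = p + 1; against Center: (-3)p + 5(1−p) = −8p + 5.
Setting these equal: p + 1 = −8p + 5 ⇒ 9p = 4 ⇒ p = 4/9, and the value is (1)·(4/9) + 1 = 13/9.
For the receiver: with q = P(Left), equating Wide's and Body's payoffs gives 5q − 3 = −4q + 5 ⇒ q = 8/9.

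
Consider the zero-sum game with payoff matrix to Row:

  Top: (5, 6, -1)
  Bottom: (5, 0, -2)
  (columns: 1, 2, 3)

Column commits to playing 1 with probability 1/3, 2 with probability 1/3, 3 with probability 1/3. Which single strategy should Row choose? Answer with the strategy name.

Expected payoff of Top: (1/3)·5 + (1/3)·6 + (1/3)·(-1) = 10/3.
Expected payoff of Bottom: (1/3)·5 + (1/3)·0 + (1/3)·(-2) = 1.
The largest is 10/3, so Row's best response is Top.

Top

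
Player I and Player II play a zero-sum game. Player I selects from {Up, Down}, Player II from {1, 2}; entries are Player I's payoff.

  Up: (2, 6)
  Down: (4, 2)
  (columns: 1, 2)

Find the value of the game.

10/3

Row minima: Up → 2, Down → 2; maximin = 2.
Column maxima: 1 → 4, 2 → 6; minimax = 4.
2 ≠ 4, so there is no saddle point; optimal play is mixed.
Let Player I play Up with probability p. Expected payoff against 1: 2p + 4(1−p) = −2p + 4; against 2: 6p + 2(1−p) = 4p + 2.
Setting these equal: −2p + 4 = 4p + 2 ⇒ −6p = -2 ⇒ p = 1/3, and the value is (-2)·(1/3) + 4 = 10/3.
For Player II: with q = P(1), equating Up's and Down's payoffs gives −4q + 6 = 2q + 2 ⇒ q = 2/3.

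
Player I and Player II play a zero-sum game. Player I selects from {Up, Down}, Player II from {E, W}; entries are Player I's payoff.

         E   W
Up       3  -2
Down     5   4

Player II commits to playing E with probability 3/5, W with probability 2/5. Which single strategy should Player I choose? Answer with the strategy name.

Expected payoff of Up: (3/5)·3 + (2/5)·(-2) = 1.
Expected payoff of Down: (3/5)·5 + (2/5)·4 = 23/5.
The largest is 23/5, so Player I's best response is Down.

Down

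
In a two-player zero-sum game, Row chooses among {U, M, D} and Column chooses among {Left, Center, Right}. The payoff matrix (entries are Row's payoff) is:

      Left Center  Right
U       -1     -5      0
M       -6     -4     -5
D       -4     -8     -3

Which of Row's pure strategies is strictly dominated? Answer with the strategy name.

U gives a strictly higher payoff than D against every column: -1 > -4, -5 > -8, 0 > -3.
So D is strictly dominated and Row never plays it.

D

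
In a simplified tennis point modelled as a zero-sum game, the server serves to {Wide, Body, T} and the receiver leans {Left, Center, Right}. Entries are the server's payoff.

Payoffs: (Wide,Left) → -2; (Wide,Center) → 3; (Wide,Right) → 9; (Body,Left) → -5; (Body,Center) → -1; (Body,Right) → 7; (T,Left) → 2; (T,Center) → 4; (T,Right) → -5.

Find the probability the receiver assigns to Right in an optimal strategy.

Row minima: Wide → -2, Body → -5, T → -5; maximin = -2.
Column maxima: Left → 2, Center → 4, Right → 9; minimax = 2.
-2 ≠ 2, so there is no saddle point; optimal play is mixed.
Body is strictly dominated by Wide, so the server never plays it.
Center is strictly dominated by Left (it gives the server strictly more in every row), so the receiver never plays it.
On the remaining 2×2 (Wide, T vs Left, Right):
Let the server play Wide with probability p. Expected payoff against Left: (-2)p + 2(1−p) = −4p + 2; against Right: 9p + (-5)(1−p) = 14p − 5.
Setting these equal: −4p + 2 = 14p − 5 ⇒ −18p = -7 ⇒ p = 7/18, and the value is (-4)·(7/18) + 2 = 4/9.
For the receiver: with q = P(Left), equating Wide's and T's payoffs gives −11q + 9 = 7q − 5 ⇒ q = 7/9.

2/9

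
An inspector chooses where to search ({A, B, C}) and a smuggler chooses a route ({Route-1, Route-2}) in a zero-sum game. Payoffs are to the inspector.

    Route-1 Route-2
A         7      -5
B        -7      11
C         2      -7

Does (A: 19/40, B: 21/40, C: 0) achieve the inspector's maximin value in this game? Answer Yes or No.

Against Route-1 this mix gives (19/40)·7 + (21/40)·(-7) = -7/20.
Against Route-2 this mix gives (19/40)·(-5) + (21/40)·11 = 17/5.
The smuggler will play Route-1, holding the inspector to -7/20. Shifting weight toward the row that does better against Route-1 would raise this floor (the equalizing mix achieves 7/5 against both Route-1 and Route-2), so the proposed strategy is not optimal.

No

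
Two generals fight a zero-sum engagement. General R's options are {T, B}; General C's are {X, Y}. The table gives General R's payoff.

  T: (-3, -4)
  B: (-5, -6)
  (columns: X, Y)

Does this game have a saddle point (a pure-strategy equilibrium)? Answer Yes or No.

Row minima: T → -4, B → -6; maximin = -4.
Column maxima: X → -3, Y → -4; minimax = -4.
maximin = minimax = -4, so a saddle point exists.

Yes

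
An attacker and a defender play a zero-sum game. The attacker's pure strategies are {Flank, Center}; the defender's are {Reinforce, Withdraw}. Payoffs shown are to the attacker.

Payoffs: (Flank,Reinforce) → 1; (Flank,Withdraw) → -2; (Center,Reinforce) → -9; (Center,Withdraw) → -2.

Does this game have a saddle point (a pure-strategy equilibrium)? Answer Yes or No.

Yes

Row minima: Flank → -2, Center → -9; maximin = -2.
Column maxima: Reinforce → 1, Withdraw → -2; minimax = -2.
maximin = minimax = -2, so a saddle point exists.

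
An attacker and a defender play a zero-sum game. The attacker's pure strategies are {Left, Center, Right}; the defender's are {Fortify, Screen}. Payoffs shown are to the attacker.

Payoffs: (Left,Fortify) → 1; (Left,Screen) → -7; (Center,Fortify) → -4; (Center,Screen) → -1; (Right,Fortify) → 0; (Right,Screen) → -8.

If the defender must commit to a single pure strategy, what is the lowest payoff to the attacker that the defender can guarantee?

-1

Column maxima: Fortify → 1, Screen → -1.
The smallest of these is -1.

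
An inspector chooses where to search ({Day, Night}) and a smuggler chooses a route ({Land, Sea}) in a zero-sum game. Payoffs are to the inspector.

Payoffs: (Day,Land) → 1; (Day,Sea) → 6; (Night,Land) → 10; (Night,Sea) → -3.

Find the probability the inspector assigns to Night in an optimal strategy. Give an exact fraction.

Row minima: Day → 1, Night → -3; maximin = 1.
Column maxima: Land → 10, Sea → 6; minimax = 6.
1 ≠ 6, so there is no saddle point; optimal play is mixed.
Let the inspector play Day with probability p. Expected payoff against Land: 1p + 10(1−p) = −9p + 10; against Sea: 6p + (-3)(1−p) = 9p − 3.
Setting these equal: −9p + 10 = 9p − 3 ⇒ −18p = -13 ⇒ p = 13/18, and the value is (-9)·(13/18) + 10 = 7/2.
For the smuggler: with q = P(Land), equating Day's and Night's payoffs gives −5q + 6 = 13q − 3 ⇒ q = 1/2.

5/18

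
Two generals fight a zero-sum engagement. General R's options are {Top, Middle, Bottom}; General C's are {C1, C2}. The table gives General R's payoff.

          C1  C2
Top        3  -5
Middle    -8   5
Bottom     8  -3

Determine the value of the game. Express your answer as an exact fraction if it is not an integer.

Row minima: Top → -5, Middle → -8, Bottom → -3; maximin = -3.
Column maxima: C1 → 8, C2 → 5; minimax = 5.
-3 ≠ 5, so there is no saddle point; optimal play is mixed.
Top is strictly dominated by Bottom, so General R never plays it.
On the remaining 2×2 (Middle, Bottom vs C1, C2):
Let General R play Middle with probability p. Expected payoff against C1: (-8)p + 8(1−p) = −16p + 8; against C2: 5p + (-3)(1−p) = 8p − 3.
Setting these equal: −16p + 8 = 8p − 3 ⇒ −24p = -11 ⇒ p = 11/24, and the value is (-16)·(11/24) + 8 = 2/3.
For General C: with q = P(C1), equating Middle's and Bottom's payoffs gives −13q + 5 = 11q − 3 ⇒ q = 1/3.

2/3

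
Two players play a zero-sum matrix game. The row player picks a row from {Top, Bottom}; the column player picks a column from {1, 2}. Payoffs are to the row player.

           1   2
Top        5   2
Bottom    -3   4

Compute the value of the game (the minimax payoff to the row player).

Row minima: Top → 2, Bottom → -3; maximin = 2.
Column maxima: 1 → 5, 2 → 4; minimax = 4.
2 ≠ 4, so there is no saddle point; optimal play is mixed.
Let the row player play Top with probability p. Expected payoff against 1: 5p + (-3)(1−p) = 8p − 3; against 2: 2p + 4(1−p) = −2p + 4.
Setting these equal: 8p − 3 = −2p + 4 ⇒ 10p = 7 ⇒ p = 7/10, and the value is (8)·(7/10) − 3 = 13/5.
For the column player: with q = P(1), equating Top's and Bottom's payoffs gives 3q + 2 = −7q + 4 ⇒ q = 1/5.

13/5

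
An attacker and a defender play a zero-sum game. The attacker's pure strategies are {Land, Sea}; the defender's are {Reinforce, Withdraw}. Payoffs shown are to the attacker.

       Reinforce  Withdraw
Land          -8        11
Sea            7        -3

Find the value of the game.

53/29

Row minima: Land → -8, Sea → -3; maximin = -3.
Column maxima: Reinforce → 7, Withdraw → 11; minimax = 7.
-3 ≠ 7, so there is no saddle point; optimal play is mixed.
Let the attacker play Land with probability p. Expected payoff against Reinforce: (-8)p + 7(1−p) = −15p + 7; against Withdraw: 11p + (-3)(1−p) = 14p − 3.
Setting these equal: −15p + 7 = 14p − 3 ⇒ −29p = -10 ⇒ p = 10/29, and the value is (-15)·(10/29) + 7 = 53/29.
For the defender: with q = P(Reinforce), equating Land's and Sea's payoffs gives −19q + 11 = 10q − 3 ⇒ q = 14/29.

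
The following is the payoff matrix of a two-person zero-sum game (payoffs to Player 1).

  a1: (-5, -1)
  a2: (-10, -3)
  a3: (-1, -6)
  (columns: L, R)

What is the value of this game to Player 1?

Row minima: a1 → -5, a2 → -10, a3 → -6; maximin = -5.
Column maxima: L → -1, R → -1; minimax = -1.
-5 ≠ -1, so there is no saddle point; optimal play is mixed.
a2 is strictly dominated by a1, so Player 1 never plays it.
On the remaining 2×2 (a1, a3 vs L, R):
Let Player 1 play a1 with probability p. Expected payoff against L: (-5)p + (-1)(1−p) = −4p − 1; against R: (-1)p + (-6)(1−p) = 5p − 6.
Setting these equal: −4p − 1 = 5p − 6 ⇒ −9p = -5 ⇒ p = 5/9, and the value is (-4)·(5/9) − 1 = -29/9.
For Player 2: with q = P(L), equating a1's and a3's payoffs gives −4q − 1 = 5q − 6 ⇒ q = 5/9.

-29/9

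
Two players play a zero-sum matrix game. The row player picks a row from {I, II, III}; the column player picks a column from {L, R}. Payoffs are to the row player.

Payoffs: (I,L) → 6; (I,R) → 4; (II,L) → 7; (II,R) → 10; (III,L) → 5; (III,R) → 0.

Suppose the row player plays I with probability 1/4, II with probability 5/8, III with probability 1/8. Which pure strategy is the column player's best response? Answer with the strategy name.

L

If the column player plays L, the row player's expected payoff is (1/4)·6 + (5/8)·7 + (1/8)·5 = 13/2.
If the column player plays R, the row player's expected payoff is (1/4)·4 + (5/8)·10 + (1/8)·0 = 29/4.
The column player minimizes the row player's payoff; the smallest is 13/2, so the best response is L.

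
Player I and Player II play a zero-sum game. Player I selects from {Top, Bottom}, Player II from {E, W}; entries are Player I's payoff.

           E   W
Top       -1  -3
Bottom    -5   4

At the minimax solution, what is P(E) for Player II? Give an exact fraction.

Row minima: Top → -3, Bottom → -5; maximin = -3.
Column maxima: E → -1, W → 4; minimax = -1.
-3 ≠ -1, so there is no saddle point; optimal play is mixed.
Let Player I play Top with probability p. Expected payoff against E: (-1)p + (-5)(1−p) = 4p − 5; against W: (-3)p + 4(1−p) = −7p + 4.
Setting these equal: 4p − 5 = −7p + 4 ⇒ 11p = 9 ⇒ p = 9/11, and the value is (4)·(9/11) − 5 = -19/11.
For Player II: with q = P(E), equating Top's and Bottom's payoffs gives 2q − 3 = −9q + 4 ⇒ q = 7/11.

7/11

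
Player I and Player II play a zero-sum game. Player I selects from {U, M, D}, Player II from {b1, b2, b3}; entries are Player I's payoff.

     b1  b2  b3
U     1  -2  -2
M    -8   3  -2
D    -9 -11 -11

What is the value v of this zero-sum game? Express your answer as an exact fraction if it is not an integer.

Row minima: U → -2, M → -8, D → -11; maximin = -2.
Column maxima: b1 → 1, b2 → 3, b3 → -2; minimax = -2.
Since maximin = minimax = -2, there is a saddle point and the value is -2.

-2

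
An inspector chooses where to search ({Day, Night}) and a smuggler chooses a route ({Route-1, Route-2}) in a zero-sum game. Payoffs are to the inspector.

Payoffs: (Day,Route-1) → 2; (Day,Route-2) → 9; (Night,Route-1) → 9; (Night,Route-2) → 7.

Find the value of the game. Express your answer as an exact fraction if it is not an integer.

Row minima: Day → 2, Night → 7; maximin = 7.
Column maxima: Route-1 → 9, Route-2 → 9; minimax = 9.
7 ≠ 9, so there is no saddle point; optimal play is mixed.
Let the inspector play Day with probability p. Expected payoff against Route-1: 2p + 9(1−p) = −7p + 9; against Route-2: 9p + 7(1−p) = 2p + 7.
Setting these equal: −7p + 9 = 2p + 7 ⇒ −9p = -2 ⇒ p = 2/9, and the value is (-7)·(2/9) + 9 = 67/9.
For the smuggler: with q = P(Route-1), equating Day's and Night's payoffs gives −7q + 9 = 2q + 7 ⇒ q = 2/9.

67/9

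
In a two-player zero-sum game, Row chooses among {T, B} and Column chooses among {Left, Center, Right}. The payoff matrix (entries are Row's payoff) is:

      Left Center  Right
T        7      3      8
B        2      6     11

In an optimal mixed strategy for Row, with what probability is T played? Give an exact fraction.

Row minima: T → 3, B → 2; maximin = 3.
Column maxima: Left → 7, Center → 6, Right → 11; minimax = 6.
3 ≠ 6, so there is no saddle point; optimal play is mixed.
Right is strictly dominated by Left (it gives Row strictly more in every row), so Column never plays it.
On the remaining 2×2 (T, B vs Left, Center):
Let Row play T with probability p. Expected payoff against Left: 7p + 2(1−p) = 5p + 2; against Center: 3p + 6(1−p) = −3p + 6.
Setting these equal: 5p + 2 = −3p + 6 ⇒ 8p = 4 ⇒ p = 1/2, and the value is (5)·(1/2) + 2 = 9/2.
For Column: with q = P(Left), equating T's and B's payoffs gives 4q + 3 = −4q + 6 ⇒ q = 3/8.

1/2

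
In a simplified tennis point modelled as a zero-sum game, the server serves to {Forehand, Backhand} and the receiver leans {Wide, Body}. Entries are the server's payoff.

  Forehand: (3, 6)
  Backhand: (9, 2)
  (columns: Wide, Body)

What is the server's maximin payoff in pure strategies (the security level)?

Row minima: Forehand → 3, Backhand → 2.
The best of these is 3.

3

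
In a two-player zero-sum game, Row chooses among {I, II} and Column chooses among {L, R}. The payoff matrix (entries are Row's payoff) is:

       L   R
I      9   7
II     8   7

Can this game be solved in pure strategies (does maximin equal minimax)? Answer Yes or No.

Yes

Row minima: I → 7, II → 7; maximin = 7.
Column maxima: L → 9, R → 7; minimax = 7.
maximin = minimax = 7, so a saddle point exists.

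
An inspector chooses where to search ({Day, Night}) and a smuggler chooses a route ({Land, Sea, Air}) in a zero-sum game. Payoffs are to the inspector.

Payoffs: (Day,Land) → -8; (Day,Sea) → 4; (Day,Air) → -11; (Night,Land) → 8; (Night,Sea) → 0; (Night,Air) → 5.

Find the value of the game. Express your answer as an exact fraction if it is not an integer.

1

Row minima: Day → -11, Night → 0; maximin = 0.
Column maxima: Land → 8, Sea → 4, Air → 5; minimax = 4.
0 ≠ 4, so there is no saddle point; optimal play is mixed.
Land is strictly dominated by Air (it gives the inspector strictly more in every row), so the smuggler never plays it.
On the remaining 2×2 (Day, Night vs Sea, Air):
Let the inspector play Day with probability p. Expected payoff against Sea: 4p + 0(1−p) = 4p; against Air: (-11)p + 5(1−p) = −16p + 5.
Setting these equal: 4p = −16p + 5 ⇒ 20p = 5 ⇒ p = 1/4, and the value is (4)·(1/4) = 1.
For the smuggler: with q = P(Sea), equating Day's and Night's payoffs gives 15q − 11 = −5q + 5 ⇒ q = 4/5.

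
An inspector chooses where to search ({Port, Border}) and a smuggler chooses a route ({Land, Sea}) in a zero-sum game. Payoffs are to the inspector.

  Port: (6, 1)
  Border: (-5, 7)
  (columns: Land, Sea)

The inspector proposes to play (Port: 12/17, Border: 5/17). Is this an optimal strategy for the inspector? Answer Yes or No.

Yes

Against Land this mix gives (12/17)·6 + (5/17)·(-5) = 47/17.
Against Sea this mix gives (12/17)·1 + (5/17)·7 = 47/17.
All of the smuggler's active replies (Land, Sea) yield 47/17, and no column does worse for the inspector. The mix makes the smuggler indifferent and guarantees 47/17, so it is optimal.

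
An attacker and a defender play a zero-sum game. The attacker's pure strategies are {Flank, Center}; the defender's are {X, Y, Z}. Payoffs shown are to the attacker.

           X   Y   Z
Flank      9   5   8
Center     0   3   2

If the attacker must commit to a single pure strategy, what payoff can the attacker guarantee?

Row minima: Flank → 5, Center → 0.
The best of these is 5.

5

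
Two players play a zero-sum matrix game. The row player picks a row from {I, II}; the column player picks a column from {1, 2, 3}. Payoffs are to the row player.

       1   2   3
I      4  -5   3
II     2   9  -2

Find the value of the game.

17/19

Row minima: I → -5, II → -2; maximin = -2.
Column maxima: 1 → 4, 2 → 9, 3 → 3; minimax = 3.
-2 ≠ 3, so there is no saddle point; optimal play is mixed.
1 is strictly dominated by 3 (it gives the row player strictly more in every row), so the column player never plays it.
On the remaining 2×2 (I, II vs 2, 3):
Let the row player play I with probability p. Expected payoff against 2: (-5)p + 9(1−p) = −14p + 9; against 3: 3p + (-2)(1−p) = 5p − 2.
Setting these equal: −14p + 9 = 5p − 2 ⇒ −19p = -11 ⇒ p = 11/19, and the value is (-14)·(11/19) + 9 = 17/19.
For the column player: with q = P(2), equating I's and II's payoffs gives −8q + 3 = 11q − 2 ⇒ q = 5/19.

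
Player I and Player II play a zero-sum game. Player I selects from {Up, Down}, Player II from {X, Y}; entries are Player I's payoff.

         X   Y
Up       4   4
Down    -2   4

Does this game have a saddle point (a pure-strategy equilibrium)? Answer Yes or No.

Row minima: Up → 4, Down → -2; maximin = 4.
Column maxima: X → 4, Y → 4; minimax = 4.
maximin = minimax = 4, so a saddle point exists.

Yes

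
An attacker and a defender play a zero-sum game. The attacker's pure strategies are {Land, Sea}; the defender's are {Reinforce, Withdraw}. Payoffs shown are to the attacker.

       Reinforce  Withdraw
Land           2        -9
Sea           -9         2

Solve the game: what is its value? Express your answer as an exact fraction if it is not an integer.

-7/2

Row minima: Land → -9, Sea → -9; maximin = -9.
Column maxima: Reinforce → 2, Withdraw → 2; minimax = 2.
-9 ≠ 2, so there is no saddle point; optimal play is mixed.
Let the attacker play Land with probability p. Expected payoff against Reinforce: 2p + (-9)(1−p) = 11p − 9; against Withdraw: (-9)p + 2(1−p) = −11p + 2.
Setting these equal: 11p − 9 = −11p + 2 ⇒ 22p = 11 ⇒ p = 1/2, and the value is (11)·(1/2) − 9 = -7/2.
For the defender: with q = P(Reinforce), equating Land's and Sea's payoffs gives 11q − 9 = −11q + 2 ⇒ q = 1/2.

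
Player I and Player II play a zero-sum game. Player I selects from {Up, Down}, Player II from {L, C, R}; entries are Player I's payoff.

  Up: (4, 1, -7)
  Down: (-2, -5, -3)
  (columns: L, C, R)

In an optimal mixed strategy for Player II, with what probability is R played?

Row minima: Up → -7, Down → -5; maximin = -5.
Column maxima: L → 4, C → 1, R → -3; minimax = -3.
-5 ≠ -3, so there is no saddle point; optimal play is mixed.
L is strictly dominated by C (it gives Player I strictly more in every row), so Player II never plays it.
On the remaining 2×2 (Up, Down vs C, R):
Let Player I play Up with probability p. Expected payoff against C: 1p + (-5)(1−p) = 6p − 5; against R: (-7)p + (-3)(1−p) = −4p − 3.
Setting these equal: 6p − 5 = −4p − 3 ⇒ 10p = 2 ⇒ p = 1/5, and the value is (6)·(1/5) − 5 = -19/5.
For Player II: with q = P(C), equating Up's and Down's payoffs gives 8q − 7 = −2q − 3 ⇒ q = 2/5.

3/5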